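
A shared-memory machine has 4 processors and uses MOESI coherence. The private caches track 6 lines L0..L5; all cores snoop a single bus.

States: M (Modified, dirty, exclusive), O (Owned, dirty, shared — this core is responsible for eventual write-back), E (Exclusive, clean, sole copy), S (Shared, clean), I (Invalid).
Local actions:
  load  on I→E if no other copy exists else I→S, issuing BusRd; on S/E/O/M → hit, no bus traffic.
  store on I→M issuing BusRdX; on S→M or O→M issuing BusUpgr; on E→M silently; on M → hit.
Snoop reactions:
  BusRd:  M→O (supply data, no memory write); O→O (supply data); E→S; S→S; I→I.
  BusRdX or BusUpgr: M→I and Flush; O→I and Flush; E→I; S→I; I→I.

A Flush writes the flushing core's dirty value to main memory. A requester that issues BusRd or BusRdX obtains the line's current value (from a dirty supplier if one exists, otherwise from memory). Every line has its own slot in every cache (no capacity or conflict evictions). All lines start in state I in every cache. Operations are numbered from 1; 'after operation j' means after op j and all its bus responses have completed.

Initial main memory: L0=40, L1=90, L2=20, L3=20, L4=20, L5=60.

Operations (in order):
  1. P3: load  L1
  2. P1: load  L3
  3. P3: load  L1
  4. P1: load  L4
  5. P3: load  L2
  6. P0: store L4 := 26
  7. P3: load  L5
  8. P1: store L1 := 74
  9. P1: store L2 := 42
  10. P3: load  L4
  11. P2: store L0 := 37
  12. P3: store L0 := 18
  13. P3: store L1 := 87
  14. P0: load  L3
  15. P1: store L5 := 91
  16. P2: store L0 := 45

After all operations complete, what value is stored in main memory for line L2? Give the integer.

[1] P3: load  L1 | P0:I, P1:I, P2:I, P3:E(90) | bus: BusRd
[2] P1: load  L3 | P0:I, P1:E(20), P2:I, P3:I | bus: BusRd
[3] P3: load  L1 | P0:I, P1:I, P2:I, P3:E(90) | bus: none
[4] P1: load  L4 | P0:I, P1:E(20), P2:I, P3:I | bus: BusRd
[5] P3: load  L2 | P0:I, P1:I, P2:I, P3:E(20) | bus: BusRd
[6] P0: store L4 := 26 | P0:M(26), P1:I, P2:I, P3:I | bus: BusRdX
[7] P3: load  L5 | P0:I, P1:I, P2:I, P3:E(60) | bus: BusRd
[8] P1: store L1 := 74 | P0:I, P1:M(74), P2:I, P3:I | bus: BusRdX
[9] P1: store L2 := 42 | P0:I, P1:M(42), P2:I, P3:I | bus: BusRdX
[10] P3: load  L4 | P0:O(26), P1:I, P2:I, P3:S(26) | bus: BusRd
[11] P2: store L0 := 37 | P0:I, P1:I, P2:M(37), P3:I | bus: BusRdX
[12] P3: store L0 := 18 | P0:I, P1:I, P2:I, P3:M(18) | bus: BusRdX,Flush
[13] P3: store L1 := 87 | P0:I, P1:I, P2:I, P3:M(87) | bus: BusRdX,Flush
[14] P0: load  L3 | P0:S(20), P1:S(20), P2:I, P3:I | bus: BusRd
[15] P1: store L5 := 91 | P0:I, P1:M(91), P2:I, P3:I | bus: BusRdX
[16] P2: store L0 := 45 | P0:I, P1:I, P2:M(45), P3:I | bus: BusRdX,Flush

memory[L2] = 20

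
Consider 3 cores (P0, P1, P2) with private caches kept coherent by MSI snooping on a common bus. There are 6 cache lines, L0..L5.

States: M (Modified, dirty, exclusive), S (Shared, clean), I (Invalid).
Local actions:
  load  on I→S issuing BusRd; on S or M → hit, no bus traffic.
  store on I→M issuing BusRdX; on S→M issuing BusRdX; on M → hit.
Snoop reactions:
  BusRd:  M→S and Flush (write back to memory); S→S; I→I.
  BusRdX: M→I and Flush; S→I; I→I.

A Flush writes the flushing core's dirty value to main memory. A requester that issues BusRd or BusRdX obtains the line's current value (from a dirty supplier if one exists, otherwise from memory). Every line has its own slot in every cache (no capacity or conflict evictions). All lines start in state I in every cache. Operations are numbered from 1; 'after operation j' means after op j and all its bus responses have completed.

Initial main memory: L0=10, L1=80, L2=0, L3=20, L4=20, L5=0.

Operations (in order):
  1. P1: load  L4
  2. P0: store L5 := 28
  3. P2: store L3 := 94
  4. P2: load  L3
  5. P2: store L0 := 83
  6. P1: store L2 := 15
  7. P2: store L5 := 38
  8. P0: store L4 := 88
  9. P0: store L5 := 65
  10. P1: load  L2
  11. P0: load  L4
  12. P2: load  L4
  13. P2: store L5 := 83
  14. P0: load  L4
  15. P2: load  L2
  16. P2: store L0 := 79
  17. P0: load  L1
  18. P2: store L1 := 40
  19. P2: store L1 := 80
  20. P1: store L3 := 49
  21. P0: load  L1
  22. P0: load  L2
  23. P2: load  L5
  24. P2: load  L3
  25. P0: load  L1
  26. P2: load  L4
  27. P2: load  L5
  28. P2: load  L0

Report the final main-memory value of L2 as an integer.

1. P1: load  L4  bus=[BusRd]  L4: P0=I P1=S P2=I  mem[L4]=20
2. P0: store L5 := 28  bus=[BusRdX]  L5: P0=M P1=I P2=I  mem[L5]=0
3. P2: store L3 := 94  bus=[BusRdX]  L3: P0=I P1=I P2=M  mem[L3]=20
4. P2: load  L3  bus=[-]  L3: P0=I P1=I P2=M  mem[L3]=20
5. P2: store L0 := 83  bus=[BusRdX]  L0: P0=I P1=I P2=M  mem[L0]=10
6. P1: store L2 := 15  bus=[BusRdX]  L2: P0=I P1=M P2=I  mem[L2]=0
7. P2: store L5 := 38  bus=[BusRdX,Flush]  L5: P0=I P1=I P2=M  mem[L5]=28
8. P0: store L4 := 88  bus=[BusRdX]  L4: P0=M P1=I P2=I  mem[L4]=20
9. P0: store L5 := 65  bus=[BusRdX,Flush]  L5: P0=M P1=I P2=I  mem[L5]=38
10. P1: load  L2  bus=[-]  L2: P0=I P1=M P2=I  mem[L2]=0
11. P0: load  L4  bus=[-]  L4: P0=M P1=I P2=I  mem[L4]=20
12. P2: load  L4  bus=[BusRd,Flush]  L4: P0=S P1=I P2=S  mem[L4]=88
13. P2: store L5 := 83  bus=[BusRdX,Flush]  L5: P0=I P1=I P2=M  mem[L5]=65
14. P0: load  L4  bus=[-]  L4: P0=S P1=I P2=S  mem[L4]=88
15. P2: load  L2  bus=[BusRd,Flush]  L2: P0=I P1=S P2=S  mem[L2]=15
16. P2: store L0 := 79  bus=[-]  L0: P0=I P1=I P2=M  mem[L0]=10
17. P0: load  L1  bus=[BusRd]  L1: P0=S P1=I P2=I  mem[L1]=80
18. P2: store L1 := 40  bus=[BusRdX]  L1: P0=I P1=I P2=M  mem[L1]=80
19. P2: store L1 := 80  bus=[-]  L1: P0=I P1=I P2=M  mem[L1]=80
20. P1: store L3 := 49  bus=[BusRdX,Flush]  L3: P0=I P1=M P2=I  mem[L3]=94
21. P0: load  L1  bus=[BusRd,Flush]  L1: P0=S P1=I P2=S  mem[L1]=80
22. P0: load  L2  bus=[BusRd]  L2: P0=S P1=S P2=S  mem[L2]=15
23. P2: load  L5  bus=[-]  L5: P0=I P1=I P2=M  mem[L5]=65
24. P2: load  L3  bus=[BusRd,Flush]  L3: P0=I P1=S P2=S  mem[L3]=49
25. P0: load  L1  bus=[-]  L1: P0=S P1=I P2=S  mem[L1]=80
26. P2: load  L4  bus=[-]  L4: P0=S P1=I P2=S  mem[L4]=88
27. P2: load  L5  bus=[-]  L5: P0=I P1=I P2=M  mem[L5]=65
28. P2: load  L0  bus=[-]  L0: P0=I P1=I P2=M  mem[L0]=10

memory[L2] = 15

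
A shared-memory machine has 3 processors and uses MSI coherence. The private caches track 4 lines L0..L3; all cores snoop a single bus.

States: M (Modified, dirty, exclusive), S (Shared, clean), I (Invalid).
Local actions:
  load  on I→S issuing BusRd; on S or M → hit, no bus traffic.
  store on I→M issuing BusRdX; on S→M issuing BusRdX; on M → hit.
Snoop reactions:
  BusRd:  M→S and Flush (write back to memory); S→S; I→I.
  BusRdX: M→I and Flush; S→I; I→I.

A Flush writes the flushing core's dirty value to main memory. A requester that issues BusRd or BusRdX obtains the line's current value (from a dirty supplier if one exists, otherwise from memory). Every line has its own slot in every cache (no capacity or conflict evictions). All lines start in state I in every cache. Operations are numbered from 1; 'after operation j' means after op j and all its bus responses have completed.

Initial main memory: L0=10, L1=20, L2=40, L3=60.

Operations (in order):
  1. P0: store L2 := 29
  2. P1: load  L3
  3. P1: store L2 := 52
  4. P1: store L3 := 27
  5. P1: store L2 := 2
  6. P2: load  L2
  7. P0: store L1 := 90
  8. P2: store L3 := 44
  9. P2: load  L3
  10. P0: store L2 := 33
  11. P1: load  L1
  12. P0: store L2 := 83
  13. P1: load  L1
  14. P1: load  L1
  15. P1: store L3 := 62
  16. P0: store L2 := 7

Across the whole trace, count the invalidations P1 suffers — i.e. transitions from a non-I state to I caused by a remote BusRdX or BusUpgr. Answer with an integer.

[1] P0: store L2 := 29 | P0:M(29), P1:I, P2:I | bus: BusRdX
[2] P1: load  L3 | P0:I, P1:S(60), P2:I | bus: BusRd
[3] P1: store L2 := 52 | P0:I, P1:M(52), P2:I | bus: BusRdX,Flush
[4] P1: store L3 := 27 | P0:I, P1:M(27), P2:I | bus: BusRdX
[5] P1: store L2 := 2 | P0:I, P1:M(2), P2:I | bus: none
[6] P2: load  L2 | P0:I, P1:S(2), P2:S(2) | bus: BusRd,Flush
[7] P0: store L1 := 90 | P0:M(90), P1:I, P2:I | bus: BusRdX
[8] P2: store L3 := 44 | P0:I, P1:I, P2:M(44) | bus: BusRdX,Flush
[9] P2: load  L3 | P0:I, P1:I, P2:M(44) | bus: none
[10] P0: store L2 := 33 | P0:M(33), P1:I, P2:I | bus: BusRdX
[11] P1: load  L1 | P0:S(90), P1:S(90), P2:I | bus: BusRd,Flush
[12] P0: store L2 := 83 | P0:M(83), P1:I, P2:I | bus: none
[13] P1: load  L1 | P0:S(90), P1:S(90), P2:I | bus: none
[14] P1: load  L1 | P0:S(90), P1:S(90), P2:I | bus: none
[15] P1: store L3 := 62 | P0:I, P1:M(62), P2:I | bus: BusRdX,Flush
[16] P0: store L2 := 7 | P0:M(7), P1:I, P2:I | bus: none

invalidations = 2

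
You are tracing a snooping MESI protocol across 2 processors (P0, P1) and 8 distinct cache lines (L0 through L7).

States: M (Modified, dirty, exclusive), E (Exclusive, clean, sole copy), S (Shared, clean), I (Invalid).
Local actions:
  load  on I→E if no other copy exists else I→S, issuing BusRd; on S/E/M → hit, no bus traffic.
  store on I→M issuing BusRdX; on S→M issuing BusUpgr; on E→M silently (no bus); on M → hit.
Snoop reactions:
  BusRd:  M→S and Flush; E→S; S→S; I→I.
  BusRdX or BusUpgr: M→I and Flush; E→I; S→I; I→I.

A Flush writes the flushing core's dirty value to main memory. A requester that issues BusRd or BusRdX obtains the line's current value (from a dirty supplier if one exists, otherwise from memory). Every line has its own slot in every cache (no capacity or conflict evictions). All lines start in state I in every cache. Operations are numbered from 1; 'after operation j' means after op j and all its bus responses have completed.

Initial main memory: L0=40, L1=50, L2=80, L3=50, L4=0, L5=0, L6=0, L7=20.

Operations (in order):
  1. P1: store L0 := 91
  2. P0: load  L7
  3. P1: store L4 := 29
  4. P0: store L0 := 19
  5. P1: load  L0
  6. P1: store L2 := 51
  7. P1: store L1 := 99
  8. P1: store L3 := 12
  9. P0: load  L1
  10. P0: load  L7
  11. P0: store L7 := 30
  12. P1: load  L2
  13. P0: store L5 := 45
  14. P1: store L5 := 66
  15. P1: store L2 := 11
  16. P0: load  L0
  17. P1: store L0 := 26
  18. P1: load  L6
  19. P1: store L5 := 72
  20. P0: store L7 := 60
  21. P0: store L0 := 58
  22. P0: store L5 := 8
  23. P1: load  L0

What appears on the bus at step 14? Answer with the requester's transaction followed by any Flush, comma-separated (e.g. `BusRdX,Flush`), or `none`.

bus = BusRdX,Flush

[1] P1: store L0 := 91 | P0:I, P1:M(91) | bus: BusRdX
[2] P0: load  L7 | P0:E(20), P1:I | bus: BusRd
[3] P1: store L4 := 29 | P0:I, P1:M(29) | bus: BusRdX
[4] P0: store L0 := 19 | P0:M(19), P1:I | bus: BusRdX,Flush
[5] P1: load  L0 | P0:S(19), P1:S(19) | bus: BusRd,Flush
[6] P1: store L2 := 51 | P0:I, P1:M(51) | bus: BusRdX
[7] P1: store L1 := 99 | P0:I, P1:M(99) | bus: BusRdX
[8] P1: store L3 := 12 | P0:I, P1:M(12) | bus: BusRdX
[9] P0: load  L1 | P0:S(99), P1:S(99) | bus: BusRd,Flush
[10] P0: load  L7 | P0:E(20), P1:I | bus: none
[11] P0: store L7 := 30 | P0:M(30), P1:I | bus: none
[12] P1: load  L2 | P0:I, P1:M(51) | bus: none
[13] P0: store L5 := 45 | P0:M(45), P1:I | bus: BusRdX
[14] P1: store L5 := 66 | P0:I, P1:M(66) | bus: BusRdX,Flush
[15] P1: store L2 := 11 | P0:I, P1:M(11) | bus: none
[16] P0: load  L0 | P0:S(19), P1:S(19) | bus: none
[17] P1: store L0 := 26 | P0:I, P1:M(26) | bus: BusUpgr
[18] P1: load  L6 | P0:I, P1:E(0) | bus: BusRd
[19] P1: store L5 := 72 | P0:I, P1:M(72) | bus: none
[20] P0: store L7 := 60 | P0:M(60), P1:I | bus: none
[21] P0: store L0 := 58 | P0:M(58), P1:I | bus: BusRdX,Flush
[22] P0: store L5 := 8 | P0:M(8), P1:I | bus: BusRdX,Flush
[23] P1: load  L0 | P0:S(58), P1:S(58) | bus: BusRd,Flush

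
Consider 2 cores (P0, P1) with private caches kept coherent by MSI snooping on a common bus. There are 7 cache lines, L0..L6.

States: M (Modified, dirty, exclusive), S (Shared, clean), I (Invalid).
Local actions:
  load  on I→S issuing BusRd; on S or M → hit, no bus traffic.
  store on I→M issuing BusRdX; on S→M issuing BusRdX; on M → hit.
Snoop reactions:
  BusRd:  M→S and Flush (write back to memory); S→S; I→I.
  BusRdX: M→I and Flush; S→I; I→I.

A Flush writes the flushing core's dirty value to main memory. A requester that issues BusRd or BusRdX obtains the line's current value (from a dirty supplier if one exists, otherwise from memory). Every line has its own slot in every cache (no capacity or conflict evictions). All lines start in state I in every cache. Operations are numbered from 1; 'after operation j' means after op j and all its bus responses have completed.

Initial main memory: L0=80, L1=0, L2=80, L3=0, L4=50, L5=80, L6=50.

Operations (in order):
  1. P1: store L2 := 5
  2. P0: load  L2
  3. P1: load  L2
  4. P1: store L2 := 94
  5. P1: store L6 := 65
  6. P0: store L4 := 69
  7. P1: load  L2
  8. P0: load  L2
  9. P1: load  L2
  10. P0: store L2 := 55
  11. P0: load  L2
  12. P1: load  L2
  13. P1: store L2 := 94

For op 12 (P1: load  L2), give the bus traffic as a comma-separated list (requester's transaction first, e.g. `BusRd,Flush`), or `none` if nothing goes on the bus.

step 1: P1: store L2 := 5  ⟶  IM  (L2)  txn=BusRdX  M[L2]=80
step 2: P0: load  L2  ⟶  SS  (L2)  txn=BusRd+Flush  M[L2]=5
step 3: P1: load  L2  ⟶  SS  (L2)  txn=∅  M[L2]=5
step 4: P1: store L2 := 94  ⟶  IM  (L2)  txn=BusRdX  M[L2]=5
step 5: P1: store L6 := 65  ⟶  IM  (L6)  txn=BusRdX  M[L6]=50
step 6: P0: store L4 := 69  ⟶  MI  (L4)  txn=BusRdX  M[L4]=50
step 7: P1: load  L2  ⟶  IM  (L2)  txn=∅  M[L2]=5
step 8: P0: load  L2  ⟶  SS  (L2)  txn=BusRd+Flush  M[L2]=94
step 9: P1: load  L2  ⟶  SS  (L2)  txn=∅  M[L2]=94
step 10: P0: store L2 := 55  ⟶  MI  (L2)  txn=BusRdX  M[L2]=94
step 11: P0: load  L2  ⟶  MI  (L2)  txn=∅  M[L2]=94
step 12: P1: load  L2  ⟶  SS  (L2)  txn=BusRd+Flush  M[L2]=55
step 13: P1: store L2 := 94  ⟶  IM  (L2)  txn=BusRdX  M[L2]=55

bus = BusRd,Flush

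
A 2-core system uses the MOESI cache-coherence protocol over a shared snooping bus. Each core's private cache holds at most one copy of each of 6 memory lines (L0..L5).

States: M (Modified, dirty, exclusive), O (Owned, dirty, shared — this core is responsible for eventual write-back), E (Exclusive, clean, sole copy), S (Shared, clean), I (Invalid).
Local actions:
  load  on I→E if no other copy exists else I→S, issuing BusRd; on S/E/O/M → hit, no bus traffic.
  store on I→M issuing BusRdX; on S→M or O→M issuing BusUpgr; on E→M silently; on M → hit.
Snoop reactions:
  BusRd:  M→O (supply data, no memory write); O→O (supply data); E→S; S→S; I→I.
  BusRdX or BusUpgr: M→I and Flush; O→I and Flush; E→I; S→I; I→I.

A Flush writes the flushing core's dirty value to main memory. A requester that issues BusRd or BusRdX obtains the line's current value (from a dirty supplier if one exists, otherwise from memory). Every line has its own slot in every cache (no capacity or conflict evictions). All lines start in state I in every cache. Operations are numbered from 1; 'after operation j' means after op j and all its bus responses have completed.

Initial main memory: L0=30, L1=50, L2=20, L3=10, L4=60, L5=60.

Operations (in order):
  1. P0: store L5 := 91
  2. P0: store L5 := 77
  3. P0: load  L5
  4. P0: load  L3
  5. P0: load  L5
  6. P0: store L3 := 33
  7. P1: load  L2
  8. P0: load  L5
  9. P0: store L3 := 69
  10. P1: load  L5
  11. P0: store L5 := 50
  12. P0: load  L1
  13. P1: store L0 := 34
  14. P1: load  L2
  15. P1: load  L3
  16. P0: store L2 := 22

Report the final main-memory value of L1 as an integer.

  op1 P0: store L5 := 91 → M/I on L5; bus BusRdX; mem=60
  op2 P0: store L5 := 77 → M/I on L5; bus (none); mem=60
  op3 P0: load  L5 → M/I on L5; bus (none); mem=60
  op4 P0: load  L3 → E/I on L3; bus BusRd; mem=10
  op5 P0: load  L5 → M/I on L5; bus (none); mem=60
  op6 P0: store L3 := 33 → M/I on L3; bus (none); mem=10
  op7 P1: load  L2 → I/E on L2; bus BusRd; mem=20
  op8 P0: load  L5 → M/I on L5; bus (none); mem=60
  op9 P0: store L3 := 69 → M/I on L3; bus (none); mem=10
  op10 P1: load  L5 → O/S on L5; bus BusRd; mem=60
  op11 P0: store L5 := 50 → M/I on L5; bus BusUpgr; mem=60
  op12 P0: load  L1 → E/I on L1; bus BusRd; mem=50
  op13 P1: store L0 := 34 → I/M on L0; bus BusRdX; mem=30
  op14 P1: load  L2 → I/E on L2; bus (none); mem=20
  op15 P1: load  L3 → O/S on L3; bus BusRd; mem=10
  op16 P0: store L2 := 22 → M/I on L2; bus BusRdX; mem=20

memory[L1] = 50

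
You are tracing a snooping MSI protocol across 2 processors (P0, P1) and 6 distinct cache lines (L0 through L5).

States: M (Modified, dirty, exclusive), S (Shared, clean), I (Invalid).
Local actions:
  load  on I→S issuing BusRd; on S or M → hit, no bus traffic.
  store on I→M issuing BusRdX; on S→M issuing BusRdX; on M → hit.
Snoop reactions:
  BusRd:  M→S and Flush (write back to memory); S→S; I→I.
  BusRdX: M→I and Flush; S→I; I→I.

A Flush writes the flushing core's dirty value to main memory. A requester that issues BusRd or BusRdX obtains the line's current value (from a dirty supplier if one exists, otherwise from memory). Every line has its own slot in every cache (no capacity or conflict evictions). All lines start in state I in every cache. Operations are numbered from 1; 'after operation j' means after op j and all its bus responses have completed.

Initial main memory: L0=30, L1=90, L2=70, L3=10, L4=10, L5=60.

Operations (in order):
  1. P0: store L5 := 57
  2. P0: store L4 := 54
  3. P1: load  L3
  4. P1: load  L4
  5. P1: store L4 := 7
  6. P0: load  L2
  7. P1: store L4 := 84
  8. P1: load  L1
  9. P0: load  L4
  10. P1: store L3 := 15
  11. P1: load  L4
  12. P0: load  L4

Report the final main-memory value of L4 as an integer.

step 1: P0: store L5 := 57  ⟶  MI  (L5)  txn=BusRdX  M[L5]=60
step 2: P0: store L4 := 54  ⟶  MI  (L4)  txn=BusRdX  M[L4]=10
step 3: P1: load  L3  ⟶  IS  (L3)  txn=BusRd  M[L3]=10
step 4: P1: load  L4  ⟶  SS  (L4)  txn=BusRd+Flush  M[L4]=54
step 5: P1: store L4 := 7  ⟶  IM  (L4)  txn=BusRdX  M[L4]=54
step 6: P0: load  L2  ⟶  SI  (L2)  txn=BusRd  M[L2]=70
step 7: P1: store L4 := 84  ⟶  IM  (L4)  txn=∅  M[L4]=54
step 8: P1: load  L1  ⟶  IS  (L1)  txn=BusRd  M[L1]=90
step 9: P0: load  L4  ⟶  SS  (L4)  txn=BusRd+Flush  M[L4]=84
step 10: P1: store L3 := 15  ⟶  IM  (L3)  txn=BusRdX  M[L3]=10
step 11: P1: load  L4  ⟶  SS  (L4)  txn=∅  M[L4]=84
step 12: P0: load  L4  ⟶  SS  (L4)  txn=∅  M[L4]=84

memory[L4] = 84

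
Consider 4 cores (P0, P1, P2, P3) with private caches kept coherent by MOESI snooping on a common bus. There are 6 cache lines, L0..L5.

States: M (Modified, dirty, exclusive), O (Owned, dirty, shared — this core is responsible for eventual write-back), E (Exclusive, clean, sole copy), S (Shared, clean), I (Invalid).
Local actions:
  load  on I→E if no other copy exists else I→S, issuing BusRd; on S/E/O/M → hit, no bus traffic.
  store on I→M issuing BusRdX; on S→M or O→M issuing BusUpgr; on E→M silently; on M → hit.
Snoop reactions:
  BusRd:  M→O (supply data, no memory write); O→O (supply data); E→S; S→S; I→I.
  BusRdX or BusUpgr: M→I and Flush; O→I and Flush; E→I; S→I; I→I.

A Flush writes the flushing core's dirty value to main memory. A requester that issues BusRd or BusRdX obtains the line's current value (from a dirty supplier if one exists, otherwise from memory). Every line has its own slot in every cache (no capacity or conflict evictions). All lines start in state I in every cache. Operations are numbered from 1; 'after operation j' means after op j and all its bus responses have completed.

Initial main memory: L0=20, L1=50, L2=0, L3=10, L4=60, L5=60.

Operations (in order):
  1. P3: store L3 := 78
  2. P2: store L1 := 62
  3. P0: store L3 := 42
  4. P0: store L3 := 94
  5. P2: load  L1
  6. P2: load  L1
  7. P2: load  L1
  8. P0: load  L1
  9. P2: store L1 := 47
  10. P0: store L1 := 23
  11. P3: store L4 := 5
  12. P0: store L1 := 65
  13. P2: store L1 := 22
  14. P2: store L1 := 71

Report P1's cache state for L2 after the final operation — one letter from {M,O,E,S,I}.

  op1 P3: store L3 := 78 → I/I/I/M on L3; bus BusRdX; mem=10
  op2 P2: store L1 := 62 → I/I/M/I on L1; bus BusRdX; mem=50
  op3 P0: store L3 := 42 → M/I/I/I on L3; bus BusRdX Flush; mem=78
  op4 P0: store L3 := 94 → M/I/I/I on L3; bus (none); mem=78
  op5 P2: load  L1 → I/I/M/I on L1; bus (none); mem=50
  op6 P2: load  L1 → I/I/M/I on L1; bus (none); mem=50
  op7 P2: load  L1 → I/I/M/I on L1; bus (none); mem=50
  op8 P0: load  L1 → S/I/O/I on L1; bus BusRd; mem=50
  op9 P2: store L1 := 47 → I/I/M/I on L1; bus BusUpgr; mem=50
  op10 P0: store L1 := 23 → M/I/I/I on L1; bus BusRdX Flush; mem=47
  op11 P3: store L4 := 5 → I/I/I/M on L4; bus BusRdX; mem=60
  op12 P0: store L1 := 65 → M/I/I/I on L1; bus (none); mem=47
  op13 P2: store L1 := 22 → I/I/M/I on L1; bus BusRdX Flush; mem=65
  op14 P2: store L1 := 71 → I/I/M/I on L1; bus (none); mem=65

state = I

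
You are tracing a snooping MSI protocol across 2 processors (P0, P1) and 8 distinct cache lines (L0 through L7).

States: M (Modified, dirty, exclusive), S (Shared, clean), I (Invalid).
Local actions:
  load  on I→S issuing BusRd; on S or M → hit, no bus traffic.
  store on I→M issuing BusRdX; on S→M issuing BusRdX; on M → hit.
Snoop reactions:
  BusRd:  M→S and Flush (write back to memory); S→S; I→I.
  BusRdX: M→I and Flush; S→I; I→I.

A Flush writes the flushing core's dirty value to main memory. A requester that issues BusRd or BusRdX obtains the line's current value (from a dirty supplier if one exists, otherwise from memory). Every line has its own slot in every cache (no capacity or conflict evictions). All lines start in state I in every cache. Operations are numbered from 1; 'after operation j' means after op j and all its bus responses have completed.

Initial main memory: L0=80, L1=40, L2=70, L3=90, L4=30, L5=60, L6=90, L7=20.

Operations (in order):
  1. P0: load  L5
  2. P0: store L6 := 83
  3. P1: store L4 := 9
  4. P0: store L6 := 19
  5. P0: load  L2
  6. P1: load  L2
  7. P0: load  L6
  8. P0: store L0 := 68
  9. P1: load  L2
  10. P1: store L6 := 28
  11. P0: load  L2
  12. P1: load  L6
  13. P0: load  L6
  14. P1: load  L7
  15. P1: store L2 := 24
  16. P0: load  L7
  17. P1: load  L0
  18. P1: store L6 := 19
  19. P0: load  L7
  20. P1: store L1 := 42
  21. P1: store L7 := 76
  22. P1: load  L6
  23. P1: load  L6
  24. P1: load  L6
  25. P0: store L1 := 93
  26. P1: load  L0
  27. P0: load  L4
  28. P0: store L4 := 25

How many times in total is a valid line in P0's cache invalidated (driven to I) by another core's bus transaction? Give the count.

[1] P0: load  L5 | P0:S(60), P1:I | bus: BusRd
[2] P0: store L6 := 83 | P0:M(83), P1:I | bus: BusRdX
[3] P1: store L4 := 9 | P0:I, P1:M(9) | bus: BusRdX
[4] P0: store L6 := 19 | P0:M(19), P1:I | bus: none
[5] P0: load  L2 | P0:S(70), P1:I | bus: BusRd
[6] P1: load  L2 | P0:S(70), P1:S(70) | bus: BusRd
[7] P0: load  L6 | P0:M(19), P1:I | bus: none
[8] P0: store L0 := 68 | P0:M(68), P1:I | bus: BusRdX
[9] P1: load  L2 | P0:S(70), P1:S(70) | bus: none
[10] P1: store L6 := 28 | P0:I, P1:M(28) | bus: BusRdX,Flush
[11] P0: load  L2 | P0:S(70), P1:S(70) | bus: none
[12] P1: load  L6 | P0:I, P1:M(28) | bus: none
[13] P0: load  L6 | P0:S(28), P1:S(28) | bus: BusRd,Flush
[14] P1: load  L7 | P0:I, P1:S(20) | bus: BusRd
[15] P1: store L2 := 24 | P0:I, P1:M(24) | bus: BusRdX
[16] P0: load  L7 | P0:S(20), P1:S(20) | bus: BusRd
[17] P1: load  L0 | P0:S(68), P1:S(68) | bus: BusRd,Flush
[18] P1: store L6 := 19 | P0:I, P1:M(19) | bus: BusRdX
[19] P0: load  L7 | P0:S(20), P1:S(20) | bus: none
[20] P1: store L1 := 42 | P0:I, P1:M(42) | bus: BusRdX
[21] P1: store L7 := 76 | P0:I, P1:M(76) | bus: BusRdX
[22] P1: load  L6 | P0:I, P1:M(19) | bus: none
[23] P1: load  L6 | P0:I, P1:M(19) | bus: none
[24] P1: load  L6 | P0:I, P1:M(19) | bus: none
[25] P0: store L1 := 93 | P0:M(93), P1:I | bus: BusRdX,Flush
[26] P1: load  L0 | P0:S(68), P1:S(68) | bus: none
[27] P0: load  L4 | P0:S(9), P1:S(9) | bus: BusRd,Flush
[28] P0: store L4 := 25 | P0:M(25), P1:I | bus: BusRdX

invalidations = 4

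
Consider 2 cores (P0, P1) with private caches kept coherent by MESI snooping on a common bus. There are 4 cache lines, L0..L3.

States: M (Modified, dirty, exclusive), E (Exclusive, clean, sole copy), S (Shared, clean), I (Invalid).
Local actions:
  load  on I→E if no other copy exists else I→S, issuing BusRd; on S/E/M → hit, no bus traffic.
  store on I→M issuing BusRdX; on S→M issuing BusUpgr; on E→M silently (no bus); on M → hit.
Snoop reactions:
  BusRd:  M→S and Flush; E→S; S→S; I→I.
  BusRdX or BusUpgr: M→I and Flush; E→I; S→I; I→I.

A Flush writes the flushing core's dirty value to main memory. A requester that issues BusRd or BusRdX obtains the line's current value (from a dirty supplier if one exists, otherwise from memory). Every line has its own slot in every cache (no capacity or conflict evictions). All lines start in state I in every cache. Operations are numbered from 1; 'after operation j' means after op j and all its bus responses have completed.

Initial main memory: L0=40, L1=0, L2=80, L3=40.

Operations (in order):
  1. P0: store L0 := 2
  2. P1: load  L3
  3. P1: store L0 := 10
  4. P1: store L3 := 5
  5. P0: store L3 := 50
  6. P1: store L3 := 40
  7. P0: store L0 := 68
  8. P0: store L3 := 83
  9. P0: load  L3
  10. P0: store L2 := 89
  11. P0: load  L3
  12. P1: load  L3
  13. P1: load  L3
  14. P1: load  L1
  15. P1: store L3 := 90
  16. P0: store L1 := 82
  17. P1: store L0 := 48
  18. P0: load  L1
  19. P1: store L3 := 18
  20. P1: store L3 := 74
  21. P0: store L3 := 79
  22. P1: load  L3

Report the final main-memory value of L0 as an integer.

step 1: P0: store L0 := 2  ⟶  MI  (L0)  txn=BusRdX  M[L0]=40
step 2: P1: load  L3  ⟶  IE  (L3)  txn=BusRd  M[L3]=40
step 3: P1: store L0 := 10  ⟶  IM  (L0)  txn=BusRdX+Flush  M[L0]=2
step 4: P1: store L3 := 5  ⟶  IM  (L3)  txn=∅  M[L3]=40
step 5: P0: store L3 := 50  ⟶  MI  (L3)  txn=BusRdX+Flush  M[L3]=5
step 6: P1: store L3 := 40  ⟶  IM  (L3)  txn=BusRdX+Flush  M[L3]=50
step 7: P0: store L0 := 68  ⟶  MI  (L0)  txn=BusRdX+Flush  M[L0]=10
step 8: P0: store L3 := 83  ⟶  MI  (L3)  txn=BusRdX+Flush  M[L3]=40
step 9: P0: load  L3  ⟶  MI  (L3)  txn=∅  M[L3]=40
step 10: P0: store L2 := 89  ⟶  MI  (L2)  txn=BusRdX  M[L2]=80
step 11: P0: load  L3  ⟶  MI  (L3)  txn=∅  M[L3]=40
step 12: P1: load  L3  ⟶  SS  (L3)  txn=BusRd+Flush  M[L3]=83
step 13: P1: load  L3  ⟶  SS  (L3)  txn=∅  M[L3]=83
step 14: P1: load  L1  ⟶  IE  (L1)  txn=BusRd  M[L1]=0
step 15: P1: store L3 := 90  ⟶  IM  (L3)  txn=BusUpgr  M[L3]=83
step 16: P0: store L1 := 82  ⟶  MI  (L1)  txn=BusRdX  M[L1]=0
step 17: P1: store L0 := 48  ⟶  IM  (L0)  txn=BusRdX+Flush  M[L0]=68
step 18: P0: load  L1  ⟶  MI  (L1)  txn=∅  M[L1]=0
step 19: P1: store L3 := 18  ⟶  IM  (L3)  txn=∅  M[L3]=83
step 20: P1: store L3 := 74  ⟶  IM  (L3)  txn=∅  M[L3]=83
step 21: P0: store L3 := 79  ⟶  MI  (L3)  txn=BusRdX+Flush  M[L3]=74
step 22: P1: load  L3  ⟶  SS  (L3)  txn=BusRd+Flush  M[L3]=79

memory[L0] = 68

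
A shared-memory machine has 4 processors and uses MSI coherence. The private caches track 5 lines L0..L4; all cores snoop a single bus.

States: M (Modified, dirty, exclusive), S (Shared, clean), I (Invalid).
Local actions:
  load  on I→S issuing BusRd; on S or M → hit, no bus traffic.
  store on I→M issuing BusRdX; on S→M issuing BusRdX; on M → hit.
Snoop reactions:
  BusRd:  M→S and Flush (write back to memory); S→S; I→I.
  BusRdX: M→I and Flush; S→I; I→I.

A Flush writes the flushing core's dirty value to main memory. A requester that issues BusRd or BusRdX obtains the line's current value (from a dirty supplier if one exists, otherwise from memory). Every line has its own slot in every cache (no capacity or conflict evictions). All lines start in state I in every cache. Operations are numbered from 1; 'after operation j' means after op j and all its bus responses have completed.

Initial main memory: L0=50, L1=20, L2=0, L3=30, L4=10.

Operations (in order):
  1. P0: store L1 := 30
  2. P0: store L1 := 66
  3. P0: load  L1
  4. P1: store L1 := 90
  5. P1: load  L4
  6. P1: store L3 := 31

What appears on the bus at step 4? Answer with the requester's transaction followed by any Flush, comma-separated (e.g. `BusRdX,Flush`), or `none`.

bus = BusRdX,Flush

  op1 P0: store L1 := 30 → M/I/I/I on L1; bus BusRdX; mem=20
  op2 P0: store L1 := 66 → M/I/I/I on L1; bus (none); mem=20
  op3 P0: load  L1 → M/I/I/I on L1; bus (none); mem=20
  op4 P1: store L1 := 90 → I/M/I/I on L1; bus BusRdX Flush; mem=66
  op5 P1: load  L4 → I/S/I/I on L4; bus BusRd; mem=10
  op6 P1: store L3 := 31 → I/M/I/I on L3; bus BusRdX; mem=30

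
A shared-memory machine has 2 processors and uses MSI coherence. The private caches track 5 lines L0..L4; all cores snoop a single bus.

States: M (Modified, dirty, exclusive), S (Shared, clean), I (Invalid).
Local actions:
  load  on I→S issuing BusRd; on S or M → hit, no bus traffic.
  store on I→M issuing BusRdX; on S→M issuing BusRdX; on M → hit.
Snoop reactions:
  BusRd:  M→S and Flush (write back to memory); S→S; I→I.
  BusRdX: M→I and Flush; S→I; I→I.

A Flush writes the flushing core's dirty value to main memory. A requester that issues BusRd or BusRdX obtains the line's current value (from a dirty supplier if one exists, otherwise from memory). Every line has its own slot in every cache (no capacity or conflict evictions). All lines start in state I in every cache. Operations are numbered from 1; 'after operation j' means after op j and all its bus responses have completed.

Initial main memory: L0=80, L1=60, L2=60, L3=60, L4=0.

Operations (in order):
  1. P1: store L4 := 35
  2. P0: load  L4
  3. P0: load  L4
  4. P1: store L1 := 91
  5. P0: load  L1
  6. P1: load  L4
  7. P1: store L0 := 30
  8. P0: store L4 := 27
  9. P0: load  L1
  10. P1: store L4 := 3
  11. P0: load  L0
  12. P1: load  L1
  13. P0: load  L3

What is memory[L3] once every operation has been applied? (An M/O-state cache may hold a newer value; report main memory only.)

[1] P1: store L4 := 35 | P0:I, P1:M(35) | bus: BusRdX
[2] P0: load  L4 | P0:S(35), P1:S(35) | bus: BusRd,Flush
[3] P0: load  L4 | P0:S(35), P1:S(35) | bus: none
[4] P1: store L1 := 91 | P0:I, P1:M(91) | bus: BusRdX
[5] P0: load  L1 | P0:S(91), P1:S(91) | bus: BusRd,Flush
[6] P1: load  L4 | P0:S(35), P1:S(35) | bus: none
[7] P1: store L0 := 30 | P0:I, P1:M(30) | bus: BusRdX
[8] P0: store L4 := 27 | P0:M(27), P1:I | bus: BusRdX
[9] P0: load  L1 | P0:S(91), P1:S(91) | bus: none
[10] P1: store L4 := 3 | P0:I, P1:M(3) | bus: BusRdX,Flush
[11] P0: load  L0 | P0:S(30), P1:S(30) | bus: BusRd,Flush
[12] P1: load  L1 | P0:S(91), P1:S(91) | bus: none
[13] P0: load  L3 | P0:S(60), P1:I | bus: BusRd

memory[L3] = 60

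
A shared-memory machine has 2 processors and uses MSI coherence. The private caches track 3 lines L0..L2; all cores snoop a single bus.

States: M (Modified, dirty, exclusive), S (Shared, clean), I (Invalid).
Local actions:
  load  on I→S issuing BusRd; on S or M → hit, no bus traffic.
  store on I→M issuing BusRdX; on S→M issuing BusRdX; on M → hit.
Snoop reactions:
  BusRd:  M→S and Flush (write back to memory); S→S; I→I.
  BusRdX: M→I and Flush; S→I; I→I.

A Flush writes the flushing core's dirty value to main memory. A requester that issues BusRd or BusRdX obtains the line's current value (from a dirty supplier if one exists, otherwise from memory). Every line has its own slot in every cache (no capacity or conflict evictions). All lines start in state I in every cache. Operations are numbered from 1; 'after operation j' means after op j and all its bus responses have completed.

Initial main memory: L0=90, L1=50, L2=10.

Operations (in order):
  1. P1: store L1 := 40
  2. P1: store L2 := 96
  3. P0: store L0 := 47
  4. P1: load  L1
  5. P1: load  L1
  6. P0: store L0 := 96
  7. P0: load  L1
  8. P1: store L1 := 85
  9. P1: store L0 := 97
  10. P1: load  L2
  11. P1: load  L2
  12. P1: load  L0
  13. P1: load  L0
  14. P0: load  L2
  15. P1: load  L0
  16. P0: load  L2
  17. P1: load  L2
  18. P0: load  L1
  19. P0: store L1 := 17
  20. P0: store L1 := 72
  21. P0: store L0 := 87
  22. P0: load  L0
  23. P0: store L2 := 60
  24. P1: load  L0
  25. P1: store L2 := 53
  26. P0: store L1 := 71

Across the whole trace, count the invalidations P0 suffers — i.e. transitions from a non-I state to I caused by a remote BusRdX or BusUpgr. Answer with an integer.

invalidations = 3

[1] P1: store L1 := 40 | P0:I, P1:M(40) | bus: BusRdX
[2] P1: store L2 := 96 | P0:I, P1:M(96) | bus: BusRdX
[3] P0: store L0 := 47 | P0:M(47), P1:I | bus: BusRdX
[4] P1: load  L1 | P0:I, P1:M(40) | bus: none
[5] P1: load  L1 | P0:I, P1:M(40) | bus: none
[6] P0: store L0 := 96 | P0:M(96), P1:I | bus: none
[7] P0: load  L1 | P0:S(40), P1:S(40) | bus: BusRd,Flush
[8] P1: store L1 := 85 | P0:I, P1:M(85) | bus: BusRdX
[9] P1: store L0 := 97 | P0:I, P1:M(97) | bus: BusRdX,Flush
[10] P1: load  L2 | P0:I, P1:M(96) | bus: none
[11] P1: load  L2 | P0:I, P1:M(96) | bus: none
[12] P1: load  L0 | P0:I, P1:M(97) | bus: none
[13] P1: load  L0 | P0:I, P1:M(97) | bus: none
[14] P0: load  L2 | P0:S(96), P1:S(96) | bus: BusRd,Flush
[15] P1: load  L0 | P0:I, P1:M(97) | bus: none
[16] P0: load  L2 | P0:S(96), P1:S(96) | bus: none
[17] P1: load  L2 | P0:S(96), P1:S(96) | bus: none
[18] P0: load  L1 | P0:S(85), P1:S(85) | bus: BusRd,Flush
[19] P0: store L1 := 17 | P0:M(17), P1:I | bus: BusRdX
[20] P0: store L1 := 72 | P0:M(72), P1:I | bus: none
[21] P0: store L0 := 87 | P0:M(87), P1:I | bus: BusRdX,Flush
[22] P0: load  L0 | P0:M(87), P1:I | bus: none
[23] P0: store L2 := 60 | P0:M(60), P1:I | bus: BusRdX
[24] P1: load  L0 | P0:S(87), P1:S(87) | bus: BusRd,Flush
[25] P1: store L2 := 53 | P0:I, P1:M(53) | bus: BusRdX,Flush
[26] P0: store L1 := 71 | P0:M(71), P1:I | bus: none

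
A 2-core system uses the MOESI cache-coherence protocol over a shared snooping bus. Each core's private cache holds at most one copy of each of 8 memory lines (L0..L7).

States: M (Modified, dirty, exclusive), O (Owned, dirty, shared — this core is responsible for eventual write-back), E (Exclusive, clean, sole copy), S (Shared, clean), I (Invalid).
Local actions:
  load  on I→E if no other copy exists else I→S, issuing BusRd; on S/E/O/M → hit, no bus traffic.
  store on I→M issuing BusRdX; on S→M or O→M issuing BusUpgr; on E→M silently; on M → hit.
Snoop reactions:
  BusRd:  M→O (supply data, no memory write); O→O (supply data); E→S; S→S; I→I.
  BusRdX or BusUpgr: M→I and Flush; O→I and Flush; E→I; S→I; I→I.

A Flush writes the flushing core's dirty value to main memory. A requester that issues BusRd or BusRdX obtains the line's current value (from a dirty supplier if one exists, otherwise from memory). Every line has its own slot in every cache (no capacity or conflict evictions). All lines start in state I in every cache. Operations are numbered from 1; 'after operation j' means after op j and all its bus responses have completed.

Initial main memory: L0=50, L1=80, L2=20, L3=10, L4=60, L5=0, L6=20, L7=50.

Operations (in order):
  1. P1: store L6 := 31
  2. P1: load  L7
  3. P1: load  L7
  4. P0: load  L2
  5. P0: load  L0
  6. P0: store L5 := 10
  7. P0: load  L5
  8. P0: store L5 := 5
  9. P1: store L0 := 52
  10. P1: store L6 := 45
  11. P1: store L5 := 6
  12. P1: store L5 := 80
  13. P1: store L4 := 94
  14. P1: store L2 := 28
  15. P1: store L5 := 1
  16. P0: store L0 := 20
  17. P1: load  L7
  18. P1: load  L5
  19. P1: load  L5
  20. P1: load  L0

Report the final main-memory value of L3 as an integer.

[1] P1: store L6 := 31 | P0:I, P1:M(31) | bus: BusRdX
[2] P1: load  L7 | P0:I, P1:E(50) | bus: BusRd
[3] P1: load  L7 | P0:I, P1:E(50) | bus: none
[4] P0: load  L2 | P0:E(20), P1:I | bus: BusRd
[5] P0: load  L0 | P0:E(50), P1:I | bus: BusRd
[6] P0: store L5 := 10 | P0:M(10), P1:I | bus: BusRdX
[7] P0: load  L5 | P0:M(10), P1:I | bus: none
[8] P0: store L5 := 5 | P0:M(5), P1:I | bus: none
[9] P1: store L0 := 52 | P0:I, P1:M(52) | bus: BusRdX
[10] P1: store L6 := 45 | P0:I, P1:M(45) | bus: none
[11] P1: store L5 := 6 | P0:I, P1:M(6) | bus: BusRdX,Flush
[12] P1: store L5 := 80 | P0:I, P1:M(80) | bus: none
[13] P1: store L4 := 94 | P0:I, P1:M(94) | bus: BusRdX
[14] P1: store L2 := 28 | P0:I, P1:M(28) | bus: BusRdX
[15] P1: store L5 := 1 | P0:I, P1:M(1) | bus: none
[16] P0: store L0 := 20 | P0:M(20), P1:I | bus: BusRdX,Flush
[17] P1: load  L7 | P0:I, P1:E(50) | bus: none
[18] P1: load  L5 | P0:I, P1:M(1) | bus: none
[19] P1: load  L5 | P0:I, P1:M(1) | bus: none
[20] P1: load  L0 | P0:O(20), P1:S(20) | bus: BusRd

memory[L3] = 10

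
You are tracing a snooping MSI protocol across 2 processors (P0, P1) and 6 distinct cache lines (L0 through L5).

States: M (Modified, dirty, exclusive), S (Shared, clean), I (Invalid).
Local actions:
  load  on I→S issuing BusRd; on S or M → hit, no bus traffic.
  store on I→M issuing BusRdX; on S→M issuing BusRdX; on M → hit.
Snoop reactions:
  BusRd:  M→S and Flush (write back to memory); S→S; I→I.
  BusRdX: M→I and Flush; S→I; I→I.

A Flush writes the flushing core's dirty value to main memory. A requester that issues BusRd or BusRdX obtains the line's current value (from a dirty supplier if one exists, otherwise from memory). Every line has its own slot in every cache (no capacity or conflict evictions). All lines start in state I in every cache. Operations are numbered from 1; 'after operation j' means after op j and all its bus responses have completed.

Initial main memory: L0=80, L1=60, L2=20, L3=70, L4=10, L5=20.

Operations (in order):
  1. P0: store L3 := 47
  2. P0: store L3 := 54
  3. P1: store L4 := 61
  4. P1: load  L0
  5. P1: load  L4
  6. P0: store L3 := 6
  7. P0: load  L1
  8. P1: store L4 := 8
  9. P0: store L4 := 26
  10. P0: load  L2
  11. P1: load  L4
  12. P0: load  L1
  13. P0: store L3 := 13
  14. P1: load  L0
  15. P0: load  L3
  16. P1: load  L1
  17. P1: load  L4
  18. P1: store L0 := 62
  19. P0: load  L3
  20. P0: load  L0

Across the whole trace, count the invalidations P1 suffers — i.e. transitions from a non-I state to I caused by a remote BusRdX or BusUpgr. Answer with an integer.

1. P0: store L3 := 47  bus=[BusRdX]  L3: P0=M P1=I  mem[L3]=70
2. P0: store L3 := 54  bus=[-]  L3: P0=M P1=I  mem[L3]=70
3. P1: store L4 := 61  bus=[BusRdX]  L4: P0=I P1=M  mem[L4]=10
4. P1: load  L0  bus=[BusRd]  L0: P0=I P1=S  mem[L0]=80
5. P1: load  L4  bus=[-]  L4: P0=I P1=M  mem[L4]=10
6. P0: store L3 := 6  bus=[-]  L3: P0=M P1=I  mem[L3]=70
7. P0: load  L1  bus=[BusRd]  L1: P0=S P1=I  mem[L1]=60
8. P1: store L4 := 8  bus=[-]  L4: P0=I P1=M  mem[L4]=10
9. P0: store L4 := 26  bus=[BusRdX,Flush]  L4: P0=M P1=I  mem[L4]=8
10. P0: load  L2  bus=[BusRd]  L2: P0=S P1=I  mem[L2]=20
11. P1: load  L4  bus=[BusRd,Flush]  L4: P0=S P1=S  mem[L4]=26
12. P0: load  L1  bus=[-]  L1: P0=S P1=I  mem[L1]=60
13. P0: store L3 := 13  bus=[-]  L3: P0=M P1=I  mem[L3]=70
14. P1: load  L0  bus=[-]  L0: P0=I P1=S  mem[L0]=80
15. P0: load  L3  bus=[-]  L3: P0=M P1=I  mem[L3]=70
16. P1: load  L1  bus=[BusRd]  L1: P0=S P1=S  mem[L1]=60
17. P1: load  L4  bus=[-]  L4: P0=S P1=S  mem[L4]=26
18. P1: store L0 := 62  bus=[BusRdX]  L0: P0=I P1=M  mem[L0]=80
19. P0: load  L3  bus=[-]  L3: P0=M P1=I  mem[L3]=70
20. P0: load  L0  bus=[BusRd,Flush]  L0: P0=S P1=S  mem[L0]=62

invalidations = 1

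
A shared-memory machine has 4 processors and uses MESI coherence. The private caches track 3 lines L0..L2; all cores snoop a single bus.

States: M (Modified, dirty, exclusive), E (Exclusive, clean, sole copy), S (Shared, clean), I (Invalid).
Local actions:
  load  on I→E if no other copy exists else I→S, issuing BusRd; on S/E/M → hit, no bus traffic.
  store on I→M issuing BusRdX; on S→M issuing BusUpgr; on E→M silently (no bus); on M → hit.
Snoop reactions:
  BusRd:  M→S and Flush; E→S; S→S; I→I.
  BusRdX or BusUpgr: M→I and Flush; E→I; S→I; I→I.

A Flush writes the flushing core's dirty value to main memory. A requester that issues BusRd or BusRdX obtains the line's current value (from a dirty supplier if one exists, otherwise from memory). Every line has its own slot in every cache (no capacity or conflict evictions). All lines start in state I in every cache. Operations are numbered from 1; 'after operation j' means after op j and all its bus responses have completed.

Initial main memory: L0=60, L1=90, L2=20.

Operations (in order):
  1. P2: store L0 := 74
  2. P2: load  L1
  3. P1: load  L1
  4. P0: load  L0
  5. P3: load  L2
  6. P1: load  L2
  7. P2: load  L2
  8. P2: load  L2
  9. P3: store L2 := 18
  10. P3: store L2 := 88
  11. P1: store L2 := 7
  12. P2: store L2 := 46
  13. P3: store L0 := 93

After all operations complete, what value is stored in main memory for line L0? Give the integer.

memory[L0] = 74

1. P2: store L0 := 74  bus=[BusRdX]  L0: P0=I P1=I P2=M P3=I  mem[L0]=60
2. P2: load  L1  bus=[BusRd]  L1: P0=I P1=I P2=E P3=I  mem[L1]=90
3. P1: load  L1  bus=[BusRd]  L1: P0=I P1=S P2=S P3=I  mem[L1]=90
4. P0: load  L0  bus=[BusRd,Flush]  L0: P0=S P1=I P2=S P3=I  mem[L0]=74
5. P3: load  L2  bus=[BusRd]  L2: P0=I P1=I P2=I P3=E  mem[L2]=20
6. P1: load  L2  bus=[BusRd]  L2: P0=I P1=S P2=I P3=S  mem[L2]=20
7. P2: load  L2  bus=[BusRd]  L2: P0=I P1=S P2=S P3=S  mem[L2]=20
8. P2: load  L2  bus=[-]  L2: P0=I P1=S P2=S P3=S  mem[L2]=20
9. P3: store L2 := 18  bus=[BusUpgr]  L2: P0=I P1=I P2=I P3=M  mem[L2]=20
10. P3: store L2 := 88  bus=[-]  L2: P0=I P1=I P2=I P3=M  mem[L2]=20
11. P1: store L2 := 7  bus=[BusRdX,Flush]  L2: P0=I P1=M P2=I P3=I  mem[L2]=88
12. P2: store L2 := 46  bus=[BusRdX,Flush]  L2: P0=I P1=I P2=M P3=I  mem[L2]=7
13. P3: store L0 := 93  bus=[BusRdX]  L0: P0=I P1=I P2=I P3=M  mem[L0]=74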